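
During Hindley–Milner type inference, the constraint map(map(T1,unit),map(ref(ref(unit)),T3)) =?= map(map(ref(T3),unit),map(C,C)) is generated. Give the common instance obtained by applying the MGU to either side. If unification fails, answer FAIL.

map(map(ref(ref(ref(unit))),unit),map(ref(ref(unit)),ref(ref(unit))))

Decompose map/2: map(T1,unit) =?= map(ref(T3),unit),  map(ref(ref(unit)),T3) =?= map(C,C).
Decompose map/2: T1 =?= ref(T3),  unit =?= unit.
Bind T1 := ref(T3); no other remaining equation mentions T1.
Delete trivial equation unit =?= unit.
Decompose map/2: ref(ref(unit)) =?= C,  T3 =?= C.
Bind C := ref(ref(unit)); substituting into the remaining equation gives: T3 =?= ref(ref(unit)).
Bind T3 := ref(ref(unit)). Substituting into the earlier binding gives T1 := ref(ref(ref(unit))).
Applying the MGU to either side gives map(map(ref(ref(ref(unit))),unit),map(ref(ref(unit)),ref(ref(unit)))).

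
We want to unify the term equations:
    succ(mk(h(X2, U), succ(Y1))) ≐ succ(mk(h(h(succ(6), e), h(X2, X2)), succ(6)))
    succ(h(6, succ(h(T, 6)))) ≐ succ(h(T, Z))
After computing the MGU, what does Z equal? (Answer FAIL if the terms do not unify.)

Decompose succ/1: mk(h(X2, U), succ(Y1)) ≐ mk(h(h(succ(6), e), h(X2, X2)), succ(6)).
Decompose mk/2: h(X2, U) ≐ h(h(succ(6), e), h(X2, X2)),  succ(Y1) ≐ succ(6).
Decompose h/2: X2 ≐ h(succ(6), e),  U ≐ h(X2, X2).
Bind X2 := h(succ(6), e); substituting into the one remaining equation that mentions X2 gives: U ≐ h(h(succ(6), e), h(succ(6), e)).
Bind U := h(h(succ(6), e), h(succ(6), e)); no other remaining equation mentions U.
Decompose succ/1: Y1 ≐ 6.
Bind Y1 := 6; no other remaining equation mentions Y1.
Decompose succ/1: h(6, succ(h(T, 6))) ≐ h(T, Z).
Decompose h/2: 6 ≐ T,  succ(h(T, 6)) ≐ Z.
Bind T := 6; substituting into the remaining equation gives: succ(h(6, 6)) ≐ Z.
Bind Z := succ(h(6, 6)).
MGU = { X2 := h(succ(6), e), U := h(h(succ(6), e), h(succ(6), e)), Y1 := 6, T := 6, Z := succ(h(6, 6)) }, so Z := succ(h(6, 6)).

succ(h(6, 6))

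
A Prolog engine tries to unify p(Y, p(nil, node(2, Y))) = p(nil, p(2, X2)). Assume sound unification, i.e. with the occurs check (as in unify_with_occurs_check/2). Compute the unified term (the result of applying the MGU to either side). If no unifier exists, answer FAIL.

FAIL

Decompose p/2: Y = nil,  p(nil, node(2, Y)) = p(2, X2).
Bind Y := nil; substituting into the remaining equation gives: p(nil, node(2, nil)) = p(2, X2).
Decompose p/2: nil = 2,  node(2, nil) = X2.
Clash: constants nil and 2 differ; no unifier exists.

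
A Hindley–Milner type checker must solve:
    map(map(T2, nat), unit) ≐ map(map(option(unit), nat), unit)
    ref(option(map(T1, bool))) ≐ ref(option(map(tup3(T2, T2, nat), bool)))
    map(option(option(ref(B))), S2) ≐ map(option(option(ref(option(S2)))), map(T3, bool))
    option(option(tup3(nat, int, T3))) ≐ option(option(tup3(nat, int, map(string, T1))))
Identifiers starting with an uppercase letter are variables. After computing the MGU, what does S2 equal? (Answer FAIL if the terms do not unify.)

map(map(string, tup3(option(unit), option(unit), nat)), bool)

Decompose map/2: map(T2, nat) ≐ map(option(unit), nat),  unit ≐ unit.
Decompose map/2: T2 ≐ option(unit),  nat ≐ nat.
Bind T2 := option(unit); substituting into the one remaining equation that mentions T2 gives: ref(option(map(T1, bool))) ≐ ref(option(map(tup3(option(unit), option(unit), nat), bool))).
Delete trivial equation nat ≐ nat.
Delete trivial equation unit ≐ unit.
Decompose ref/1: option(map(T1, bool)) ≐ option(map(tup3(option(unit), option(unit), nat), bool)).
Decompose option/1: map(T1, bool) ≐ map(tup3(option(unit), option(unit), nat), bool).
Decompose map/2: T1 ≐ tup3(option(unit), option(unit), nat),  bool ≐ bool.
Bind T1 := tup3(option(unit), option(unit), nat); substituting into the one remaining equation that mentions T1 gives: option(option(tup3(nat, int, T3))) ≐ option(option(tup3(nat, int, map(string, tup3(option(unit), option(unit), nat))))).
Delete trivial equation bool ≐ bool.
Decompose map/2: option(option(ref(B))) ≐ option(option(ref(option(S2)))),  S2 ≐ map(T3, bool).
Decompose option/1: option(ref(B)) ≐ option(ref(option(S2))).
Decompose option/1: ref(B) ≐ ref(option(S2)).
Decompose ref/1: B ≐ option(S2).
Bind B := option(S2); no other remaining equation mentions B.
Bind S2 := map(T3, bool); no other remaining equation mentions S2. Substituting into the earlier binding gives B := option(map(T3, bool)).
Decompose option/1: option(tup3(nat, int, T3)) ≐ option(tup3(nat, int, map(string, tup3(option(unit), option(unit), nat)))).
Decompose option/1: tup3(nat, int, T3) ≐ tup3(nat, int, map(string, tup3(option(unit), option(unit), nat))).
Decompose tup3/3: nat ≐ nat,  int ≐ int,  T3 ≐ map(string, tup3(option(unit), option(unit), nat)).
Delete trivial equation nat ≐ nat.
Delete trivial equation int ≐ int.
Bind T3 := map(string, tup3(option(unit), option(unit), nat)). Substituting into the earlier bindings gives B := option(map(map(string, tup3(option(unit), option(unit), nat)), bool)), S2 := map(map(string, tup3(option(unit), option(unit), nat)), bool).
MGU = { T2 -> option(unit), T1 -> tup3(option(unit), option(unit), nat), B -> option(map(map(string, tup3(option(unit), option(unit), nat)), bool)), S2 -> map(map(string, tup3(option(unit), option(unit), nat)), bool), T3 -> map(string, tup3(option(unit), option(unit), nat)) }, so S2 -> map(map(string, tup3(option(unit), option(unit), nat)), bool).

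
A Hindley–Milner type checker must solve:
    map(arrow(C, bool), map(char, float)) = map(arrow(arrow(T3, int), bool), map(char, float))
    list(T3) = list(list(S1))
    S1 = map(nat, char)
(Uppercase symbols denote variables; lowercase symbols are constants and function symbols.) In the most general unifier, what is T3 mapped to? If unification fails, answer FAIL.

list(map(nat, char))

Decompose map/2: arrow(C, bool) = arrow(arrow(T3, int), bool),  map(char, float) = map(char, float).
Decompose arrow/2: C = arrow(T3, int),  bool = bool.
Bind C := arrow(T3, int); no other remaining equation mentions C.
Delete trivial equation bool = bool.
Delete trivial equation map(char, float) = map(char, float).
Decompose list/1: T3 = list(S1).
Bind T3 := list(S1); no other remaining equation mentions T3. Substituting into the earlier binding gives C := arrow(list(S1), int).
Bind S1 := map(nat, char). Substituting into the earlier bindings gives C := arrow(list(map(nat, char)), int), T3 := list(map(nat, char)).
MGU = { C := arrow(list(map(nat, char)), int), T3 := list(map(nat, char)), S1 := map(nat, char) }, so T3 := list(map(nat, char)).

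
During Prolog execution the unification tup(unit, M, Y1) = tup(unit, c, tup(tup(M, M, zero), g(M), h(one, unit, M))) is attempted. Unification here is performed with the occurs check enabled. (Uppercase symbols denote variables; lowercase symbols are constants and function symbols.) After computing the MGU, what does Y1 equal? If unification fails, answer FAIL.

Decompose tup/3: unit = unit,  M = c,  Y1 = tup(tup(M, M, zero), g(M), h(one, unit, M)).
Delete trivial equation unit = unit.
Bind M := c; substituting into the remaining equation gives: Y1 = tup(tup(c, c, zero), g(c), h(one, unit, c)).
Bind Y1 := tup(tup(c, c, zero), g(c), h(one, unit, c)).
MGU = { M = c, Y1 = tup(tup(c, c, zero), g(c), h(one, unit, c)) }, so Y1 = tup(tup(c, c, zero), g(c), h(one, unit, c)).

tup(tup(c, c, zero), g(c), h(one, unit, c))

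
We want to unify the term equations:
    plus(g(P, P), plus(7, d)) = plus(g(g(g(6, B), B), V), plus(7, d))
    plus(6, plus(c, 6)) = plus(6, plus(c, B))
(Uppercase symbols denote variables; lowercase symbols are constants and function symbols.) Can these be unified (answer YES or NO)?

Decompose plus/2: g(P, P) = g(g(g(6, B), B), V),  plus(7, d) = plus(7, d).
Decompose g/2: P = g(g(6, B), B),  P = V.
Bind P := g(g(6, B), B); substituting into the one remaining equation that mentions P gives: g(g(6, B), B) = V.
Bind V := g(g(6, B), B); no other remaining equation mentions V.
Delete trivial equation plus(7, d) = plus(7, d).
Decompose plus/2: 6 = 6,  plus(c, 6) = plus(c, B).
Delete trivial equation 6 = 6.
Decompose plus/2: c = c,  6 = B.
Delete trivial equation c = c.
Bind B := 6. Substituting into the earlier bindings gives P := g(g(6, 6), 6), V := g(g(6, 6), 6).
No equations remain and no clash or occurs-check failure arose, so a unifier exists.

YES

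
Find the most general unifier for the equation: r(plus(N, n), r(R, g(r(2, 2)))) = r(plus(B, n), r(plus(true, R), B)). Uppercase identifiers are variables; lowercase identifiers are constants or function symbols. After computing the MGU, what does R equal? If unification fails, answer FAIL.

FAIL

Decompose r/2: plus(N, n) = plus(B, n),  r(R, g(r(2, 2))) = r(plus(true, R), B).
Decompose plus/2: N = B,  n = n.
Bind N := B; no other remaining equation mentions N.
Delete trivial equation n = n.
Decompose r/2: R = plus(true, R),  g(r(2, 2)) = B.
Occurs check fails: R occurs in plus(true, R); the equation R = plus(true, R) has no finite solution.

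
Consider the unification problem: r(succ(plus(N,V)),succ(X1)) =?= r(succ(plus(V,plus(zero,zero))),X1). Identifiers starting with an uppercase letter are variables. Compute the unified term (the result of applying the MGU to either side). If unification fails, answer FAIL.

FAIL

Decompose r/2: succ(plus(N,V)) =?= succ(plus(V,plus(zero,zero))),  succ(X1) =?= X1.
Decompose succ/1: plus(N,V) =?= plus(V,plus(zero,zero)).
Decompose plus/2: N =?= V,  V =?= plus(zero,zero).
Bind N := V; no other remaining equation mentions N.
Bind V := plus(zero,zero); no other remaining equation mentions V. Substituting into the earlier binding gives N := plus(zero,zero).
Occurs check fails: X1 occurs in succ(X1); the equation X1 =?= succ(X1) has no finite solution.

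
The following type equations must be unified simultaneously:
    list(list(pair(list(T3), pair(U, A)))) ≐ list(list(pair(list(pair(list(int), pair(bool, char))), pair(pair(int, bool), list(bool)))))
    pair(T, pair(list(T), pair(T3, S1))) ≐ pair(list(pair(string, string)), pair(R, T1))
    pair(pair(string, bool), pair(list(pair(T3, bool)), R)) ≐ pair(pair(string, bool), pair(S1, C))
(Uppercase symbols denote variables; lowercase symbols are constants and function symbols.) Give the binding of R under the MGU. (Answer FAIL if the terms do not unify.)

Decompose list/1: list(pair(list(T3), pair(U, A))) ≐ list(pair(list(pair(list(int), pair(bool, char))), pair(pair(int, bool), list(bool)))).
Decompose list/1: pair(list(T3), pair(U, A)) ≐ pair(list(pair(list(int), pair(bool, char))), pair(pair(int, bool), list(bool))).
Decompose pair/2: list(T3) ≐ list(pair(list(int), pair(bool, char))),  pair(U, A) ≐ pair(pair(int, bool), list(bool)).
Decompose list/1: T3 ≐ pair(list(int), pair(bool, char)).
Bind T3 := pair(list(int), pair(bool, char)); substituting into the 2 remaining equations that mention T3 gives: pair(T, pair(list(T), pair(pair(list(int), pair(bool, char)), S1))) ≐ pair(list(pair(string, string)), pair(R, T1)),  pair(pair(string, bool), pair(list(pair(pair(list(int), pair(bool, char)), bool)), R)) ≐ pair(pair(string, bool), pair(S1, C)).
Decompose pair/2: U ≐ pair(int, bool),  A ≐ list(bool).
Bind U := pair(int, bool); no other remaining equation mentions U.
Bind A := list(bool); no other remaining equation mentions A.
Decompose pair/2: T ≐ list(pair(string, string)),  pair(list(T), pair(pair(list(int), pair(bool, char)), S1)) ≐ pair(R, T1).
Bind T := list(pair(string, string)); substituting into the one remaining equation that mentions T gives: pair(list(list(pair(string, string))), pair(pair(list(int), pair(bool, char)), S1)) ≐ pair(R, T1).
Decompose pair/2: list(list(pair(string, string))) ≐ R,  pair(pair(list(int), pair(bool, char)), S1) ≐ T1.
Bind R := list(list(pair(string, string))); substituting into the one remaining equation that mentions R gives: pair(pair(string, bool), pair(list(pair(pair(list(int), pair(bool, char)), bool)), list(list(pair(string, string))))) ≐ pair(pair(string, bool), pair(S1, C)).
Bind T1 := pair(pair(list(int), pair(bool, char)), S1); no other remaining equation mentions T1.
Decompose pair/2: pair(string, bool) ≐ pair(string, bool),  pair(list(pair(pair(list(int), pair(bool, char)), bool)), list(list(pair(string, string)))) ≐ pair(S1, C).
Delete trivial equation pair(string, bool) ≐ pair(string, bool).
Decompose pair/2: list(pair(pair(list(int), pair(bool, char)), bool)) ≐ S1,  list(list(pair(string, string))) ≐ C.
Bind S1 := list(pair(pair(list(int), pair(bool, char)), bool)); no other remaining equation mentions S1. Substituting into the earlier binding gives T1 := pair(pair(list(int), pair(bool, char)), list(pair(pair(list(int), pair(bool, char)), bool))).
Bind C := list(list(pair(string, string))).
MGU = { T3 := pair(list(int), pair(bool, char)), U := pair(int, bool), A := list(bool), T := list(pair(string, string)), R := list(list(pair(string, string))), T1 := pair(pair(list(int), pair(bool, char)), list(pair(pair(list(int), pair(bool, char)), bool))), S1 := list(pair(pair(list(int), pair(bool, char)), bool)), C := list(list(pair(string, string))) }, so R := list(list(pair(string, string))).

list(list(pair(string, string)))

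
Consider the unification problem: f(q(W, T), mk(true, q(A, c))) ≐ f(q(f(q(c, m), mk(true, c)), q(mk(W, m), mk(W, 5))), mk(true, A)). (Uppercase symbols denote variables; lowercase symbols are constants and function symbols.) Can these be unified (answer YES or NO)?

NO

Decompose f/2: q(W, T) ≐ q(f(q(c, m), mk(true, c)), q(mk(W, m), mk(W, 5))),  mk(true, q(A, c)) ≐ mk(true, A).
Decompose q/2: W ≐ f(q(c, m), mk(true, c)),  T ≐ q(mk(W, m), mk(W, 5)).
Bind W := f(q(c, m), mk(true, c)); substituting into the one remaining equation that mentions W gives: T ≐ q(mk(f(q(c, m), mk(true, c)), m), mk(f(q(c, m), mk(true, c)), 5)).
Bind T := q(mk(f(q(c, m), mk(true, c)), m), mk(f(q(c, m), mk(true, c)), 5)); no other remaining equation mentions T.
Decompose mk/2: true ≐ true,  q(A, c) ≐ A.
Delete trivial equation true ≐ true.
Occurs check fails: A occurs in q(A, c); the equation A ≐ q(A, c) has no finite solution.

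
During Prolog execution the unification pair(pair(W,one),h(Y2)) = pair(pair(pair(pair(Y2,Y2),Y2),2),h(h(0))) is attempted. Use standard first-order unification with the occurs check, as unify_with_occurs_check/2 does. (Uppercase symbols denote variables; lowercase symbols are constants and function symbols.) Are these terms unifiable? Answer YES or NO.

Decompose pair/2: pair(W,one) = pair(pair(pair(Y2,Y2),Y2),2),  h(Y2) = h(h(0)).
Decompose pair/2: W = pair(pair(Y2,Y2),Y2),  one = 2.
Bind W := pair(pair(Y2,Y2),Y2); no other remaining equation mentions W.
Clash: constants one and 2 differ; no unifier exists.

NO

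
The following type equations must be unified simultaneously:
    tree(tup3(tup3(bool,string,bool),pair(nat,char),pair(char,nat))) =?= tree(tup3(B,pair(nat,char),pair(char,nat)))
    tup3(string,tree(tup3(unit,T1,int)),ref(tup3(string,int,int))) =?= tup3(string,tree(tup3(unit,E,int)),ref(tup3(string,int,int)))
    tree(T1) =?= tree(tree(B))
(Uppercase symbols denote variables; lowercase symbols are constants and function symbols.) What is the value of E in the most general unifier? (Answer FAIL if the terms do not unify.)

tree(tup3(bool,string,bool))

Decompose tree/1: tup3(tup3(bool,string,bool),pair(nat,char),pair(char,nat)) =?= tup3(B,pair(nat,char),pair(char,nat)).
Decompose tup3/3: tup3(bool,string,bool) =?= B,  pair(nat,char) =?= pair(nat,char),  pair(char,nat) =?= pair(char,nat).
Bind B := tup3(bool,string,bool); substituting into the one remaining equation that mentions B gives: tree(T1) =?= tree(tree(tup3(bool,string,bool))).
Delete trivial equation pair(nat,char) =?= pair(nat,char).
Delete trivial equation pair(char,nat) =?= pair(char,nat).
Decompose tup3/3: string =?= string,  tree(tup3(unit,T1,int)) =?= tree(tup3(unit,E,int)),  ref(tup3(string,int,int)) =?= ref(tup3(string,int,int)).
Delete trivial equation string =?= string.
Decompose tree/1: tup3(unit,T1,int) =?= tup3(unit,E,int).
Decompose tup3/3: unit =?= unit,  T1 =?= E,  int =?= int.
Delete trivial equation unit =?= unit.
Bind T1 := E; substituting into the one remaining equation that mentions T1 gives: tree(E) =?= tree(tree(tup3(bool,string,bool))).
Delete trivial equation int =?= int.
Delete trivial equation ref(tup3(string,int,int)) =?= ref(tup3(string,int,int)).
Decompose tree/1: E =?= tree(tup3(bool,string,bool)).
Bind E := tree(tup3(bool,string,bool)). Substituting into the earlier binding gives T1 := tree(tup3(bool,string,bool)).
MGU = { B ↦ tup3(bool,string,bool), T1 ↦ tree(tup3(bool,string,bool)), E ↦ tree(tup3(bool,string,bool)) }, so E ↦ tree(tup3(bool,string,bool)).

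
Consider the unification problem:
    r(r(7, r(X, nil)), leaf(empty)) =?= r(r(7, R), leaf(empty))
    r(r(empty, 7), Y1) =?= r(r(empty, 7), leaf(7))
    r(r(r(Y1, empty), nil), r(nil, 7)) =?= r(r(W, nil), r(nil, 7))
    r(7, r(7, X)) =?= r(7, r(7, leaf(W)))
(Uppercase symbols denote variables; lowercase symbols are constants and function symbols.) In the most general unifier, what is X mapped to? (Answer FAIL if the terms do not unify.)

Decompose r/2: r(7, r(X, nil)) =?= r(7, R),  leaf(empty) =?= leaf(empty).
Decompose r/2: 7 =?= 7,  r(X, nil) =?= R.
Delete trivial equation 7 =?= 7.
Bind R := r(X, nil); no other remaining equation mentions R.
Delete trivial equation leaf(empty) =?= leaf(empty).
Decompose r/2: r(empty, 7) =?= r(empty, 7),  Y1 =?= leaf(7).
Delete trivial equation r(empty, 7) =?= r(empty, 7).
Bind Y1 := leaf(7); substituting into the one remaining equation that mentions Y1 gives: r(r(r(leaf(7), empty), nil), r(nil, 7)) =?= r(r(W, nil), r(nil, 7)).
Decompose r/2: r(r(leaf(7), empty), nil) =?= r(W, nil),  r(nil, 7) =?= r(nil, 7).
Decompose r/2: r(leaf(7), empty) =?= W,  nil =?= nil.
Bind W := r(leaf(7), empty); substituting into the one remaining equation that mentions W gives: r(7, r(7, X)) =?= r(7, r(7, leaf(r(leaf(7), empty)))).
Delete trivial equation nil =?= nil.
Delete trivial equation r(nil, 7) =?= r(nil, 7).
Decompose r/2: 7 =?= 7,  r(7, X) =?= r(7, leaf(r(leaf(7), empty))).
Delete trivial equation 7 =?= 7.
Decompose r/2: 7 =?= 7,  X =?= leaf(r(leaf(7), empty)).
Delete trivial equation 7 =?= 7.
Bind X := leaf(r(leaf(7), empty)). Substituting into the earlier binding gives R := r(leaf(r(leaf(7), empty)), nil).
MGU = { R ↦ r(leaf(r(leaf(7), empty)), nil), Y1 ↦ leaf(7), W ↦ r(leaf(7), empty), X ↦ leaf(r(leaf(7), empty)) }, so X ↦ leaf(r(leaf(7), empty)).

leaf(r(leaf(7), empty))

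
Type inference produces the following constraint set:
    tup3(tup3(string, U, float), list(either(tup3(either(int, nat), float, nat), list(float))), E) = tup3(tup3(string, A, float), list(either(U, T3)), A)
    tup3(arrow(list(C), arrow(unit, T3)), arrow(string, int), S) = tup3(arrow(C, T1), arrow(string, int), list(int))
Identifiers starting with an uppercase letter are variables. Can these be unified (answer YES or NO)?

Decompose tup3/3: tup3(string, U, float) = tup3(string, A, float),  list(either(tup3(either(int, nat), float, nat), list(float))) = list(either(U, T3)),  E = A.
Decompose tup3/3: string = string,  U = A,  float = float.
Delete trivial equation string = string.
Bind U := A; substituting into the one remaining equation that mentions U gives: list(either(tup3(either(int, nat), float, nat), list(float))) = list(either(A, T3)).
Delete trivial equation float = float.
Decompose list/1: either(tup3(either(int, nat), float, nat), list(float)) = either(A, T3).
Decompose either/2: tup3(either(int, nat), float, nat) = A,  list(float) = T3.
Bind A := tup3(either(int, nat), float, nat); substituting into the one remaining equation that mentions A gives: E = tup3(either(int, nat), float, nat). Substituting into the earlier binding gives U := tup3(either(int, nat), float, nat).
Bind T3 := list(float); substituting into the one remaining equation that mentions T3 gives: tup3(arrow(list(C), arrow(unit, list(float))), arrow(string, int), S) = tup3(arrow(C, T1), arrow(string, int), list(int)).
Bind E := tup3(either(int, nat), float, nat); no other remaining equation mentions E.
Decompose tup3/3: arrow(list(C), arrow(unit, list(float))) = arrow(C, T1),  arrow(string, int) = arrow(string, int),  S = list(int).
Decompose arrow/2: list(C) = C,  arrow(unit, list(float)) = T1.
Occurs check fails: C occurs in list(C); the equation C = list(C) has no finite solution.

NO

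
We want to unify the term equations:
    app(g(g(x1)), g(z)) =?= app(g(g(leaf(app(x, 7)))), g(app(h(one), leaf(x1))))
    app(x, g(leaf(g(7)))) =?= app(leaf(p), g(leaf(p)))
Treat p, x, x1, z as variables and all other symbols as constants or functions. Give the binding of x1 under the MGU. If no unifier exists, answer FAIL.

leaf(app(leaf(g(7)), 7))

Decompose app/2: g(g(x1)) =?= g(g(leaf(app(x, 7)))),  g(z) =?= g(app(h(one), leaf(x1))).
Decompose g/1: g(x1) =?= g(leaf(app(x, 7))).
Decompose g/1: x1 =?= leaf(app(x, 7)).
Bind x1 := leaf(app(x, 7)); substituting into the one remaining equation that mentions x1 gives: g(z) =?= g(app(h(one), leaf(leaf(app(x, 7))))).
Decompose g/1: z =?= app(h(one), leaf(leaf(app(x, 7)))).
Bind z := app(h(one), leaf(leaf(app(x, 7)))); no other remaining equation mentions z.
Decompose app/2: x =?= leaf(p),  g(leaf(g(7))) =?= g(leaf(p)).
Bind x := leaf(p); no other remaining equation mentions x. Substituting into the earlier bindings gives x1 := leaf(app(leaf(p), 7)), z := app(h(one), leaf(leaf(app(leaf(p), 7)))).
Decompose g/1: leaf(g(7)) =?= leaf(p).
Decompose leaf/1: g(7) =?= p.
Bind p := g(7). Substituting into the earlier bindings gives x1 := leaf(app(leaf(g(7)), 7)), z := app(h(one), leaf(leaf(app(leaf(g(7)), 7)))), x := leaf(g(7)).
MGU = { x1 -> leaf(app(leaf(g(7)), 7)), z -> app(h(one), leaf(leaf(app(leaf(g(7)), 7)))), x -> leaf(g(7)), p -> g(7) }, so x1 -> leaf(app(leaf(g(7)), 7)).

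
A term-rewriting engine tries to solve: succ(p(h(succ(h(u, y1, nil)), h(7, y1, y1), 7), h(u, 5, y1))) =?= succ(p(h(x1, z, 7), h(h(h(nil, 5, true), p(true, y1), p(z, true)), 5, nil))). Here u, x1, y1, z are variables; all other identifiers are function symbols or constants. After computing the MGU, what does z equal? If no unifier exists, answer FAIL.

h(7, nil, nil)

Decompose succ/1: p(h(succ(h(u, y1, nil)), h(7, y1, y1), 7), h(u, 5, y1)) =?= p(h(x1, z, 7), h(h(h(nil, 5, true), p(true, y1), p(z, true)), 5, nil)).
Decompose p/2: h(succ(h(u, y1, nil)), h(7, y1, y1), 7) =?= h(x1, z, 7),  h(u, 5, y1) =?= h(h(h(nil, 5, true), p(true, y1), p(z, true)), 5, nil).
Decompose h/3: succ(h(u, y1, nil)) =?= x1,  h(7, y1, y1) =?= z,  7 =?= 7.
Bind x1 := succ(h(u, y1, nil)); no other remaining equation mentions x1.
Bind z := h(7, y1, y1); substituting into the one remaining equation that mentions z gives: h(u, 5, y1) =?= h(h(h(nil, 5, true), p(true, y1), p(h(7, y1, y1), true)), 5, nil).
Delete trivial equation 7 =?= 7.
Decompose h/3: u =?= h(h(nil, 5, true), p(true, y1), p(h(7, y1, y1), true)),  5 =?= 5,  y1 =?= nil.
Bind u := h(h(nil, 5, true), p(true, y1), p(h(7, y1, y1), true)); no other remaining equation mentions u. Substituting into the earlier binding gives x1 := succ(h(h(h(nil, 5, true), p(true, y1), p(h(7, y1, y1), true)), y1, nil)).
Delete trivial equation 5 =?= 5.
Bind y1 := nil. Substituting into the earlier bindings gives x1 := succ(h(h(h(nil, 5, true), p(true, nil), p(h(7, nil, nil), true)), nil, nil)), z := h(7, nil, nil), u := h(h(nil, 5, true), p(true, nil), p(h(7, nil, nil), true)).
MGU = { x1 -> succ(h(h(h(nil, 5, true), p(true, nil), p(h(7, nil, nil), true)), nil, nil)), z -> h(7, nil, nil), u -> h(h(nil, 5, true), p(true, nil), p(h(7, nil, nil), true)), y1 -> nil }, so z -> h(7, nil, nil).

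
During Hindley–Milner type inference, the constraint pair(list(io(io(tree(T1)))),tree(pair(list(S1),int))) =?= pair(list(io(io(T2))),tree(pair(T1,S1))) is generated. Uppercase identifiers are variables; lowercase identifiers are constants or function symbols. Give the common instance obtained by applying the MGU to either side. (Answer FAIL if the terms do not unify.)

Decompose pair/2: list(io(io(tree(T1)))) =?= list(io(io(T2))),  tree(pair(list(S1),int)) =?= tree(pair(T1,S1)).
Decompose list/1: io(io(tree(T1))) =?= io(io(T2)).
Decompose io/1: io(tree(T1)) =?= io(T2).
Decompose io/1: tree(T1) =?= T2.
Bind T2 := tree(T1); no other remaining equation mentions T2.
Decompose tree/1: pair(list(S1),int) =?= pair(T1,S1).
Decompose pair/2: list(S1) =?= T1,  int =?= S1.
Bind T1 := list(S1); no other remaining equation mentions T1. Substituting into the earlier binding gives T2 := tree(list(S1)).
Bind S1 := int. Substituting into the earlier bindings gives T2 := tree(list(int)), T1 := list(int).
Applying the MGU to either side gives pair(list(io(io(tree(list(int))))),tree(pair(list(int),int))).

pair(list(io(io(tree(list(int))))),tree(pair(list(int),int)))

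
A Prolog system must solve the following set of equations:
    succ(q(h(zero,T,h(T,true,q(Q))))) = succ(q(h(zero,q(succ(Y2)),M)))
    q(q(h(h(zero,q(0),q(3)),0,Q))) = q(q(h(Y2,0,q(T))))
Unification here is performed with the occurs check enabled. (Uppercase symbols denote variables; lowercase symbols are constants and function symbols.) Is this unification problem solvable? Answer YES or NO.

YES

Decompose succ/1: q(h(zero,T,h(T,true,q(Q)))) = q(h(zero,q(succ(Y2)),M)).
Decompose q/1: h(zero,T,h(T,true,q(Q))) = h(zero,q(succ(Y2)),M).
Decompose h/3: zero = zero,  T = q(succ(Y2)),  h(T,true,q(Q)) = M.
Delete trivial equation zero = zero.
Bind T := q(succ(Y2)); substituting into the remaining equations gives: h(q(succ(Y2)),true,q(Q)) = M,  q(q(h(h(zero,q(0),q(3)),0,Q))) = q(q(h(Y2,0,q(q(succ(Y2)))))).
Bind M := h(q(succ(Y2)),true,q(Q)); no other remaining equation mentions M.
Decompose q/1: q(h(h(zero,q(0),q(3)),0,Q)) = q(h(Y2,0,q(q(succ(Y2))))).
Decompose q/1: h(h(zero,q(0),q(3)),0,Q) = h(Y2,0,q(q(succ(Y2)))).
Decompose h/3: h(zero,q(0),q(3)) = Y2,  0 = 0,  Q = q(q(succ(Y2))).
Bind Y2 := h(zero,q(0),q(3)); substituting into the one remaining equation that mentions Y2 gives: Q = q(q(succ(h(zero,q(0),q(3))))). Substituting into the earlier bindings gives T := q(succ(h(zero,q(0),q(3)))), M := h(q(succ(h(zero,q(0),q(3)))),true,q(Q)).
Delete trivial equation 0 = 0.
Bind Q := q(q(succ(h(zero,q(0),q(3))))). Substituting into the earlier binding gives M := h(q(succ(h(zero,q(0),q(3)))),true,q(q(q(succ(h(zero,q(0),q(3))))))).
No equations remain and no clash or occurs-check failure arose, so a unifier exists.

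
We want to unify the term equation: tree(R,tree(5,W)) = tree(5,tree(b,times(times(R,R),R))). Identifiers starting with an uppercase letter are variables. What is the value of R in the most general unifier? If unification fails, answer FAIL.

Decompose tree/2: R = 5,  tree(5,W) = tree(b,times(times(R,R),R)).
Bind R := 5; substituting into the remaining equation gives: tree(5,W) = tree(b,times(times(5,5),5)).
Decompose tree/2: 5 = b,  W = times(times(5,5),5).
Clash: constants 5 and b differ; no unifier exists.

FAIL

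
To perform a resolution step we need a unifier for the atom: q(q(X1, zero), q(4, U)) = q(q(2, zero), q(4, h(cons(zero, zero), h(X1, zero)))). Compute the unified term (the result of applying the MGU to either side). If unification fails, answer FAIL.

Decompose q/2: q(X1, zero) = q(2, zero),  q(4, U) = q(4, h(cons(zero, zero), h(X1, zero))).
Decompose q/2: X1 = 2,  zero = zero.
Bind X1 := 2; substituting into the one remaining equation that mentions X1 gives: q(4, U) = q(4, h(cons(zero, zero), h(2, zero))).
Delete trivial equation zero = zero.
Decompose q/2: 4 = 4,  U = h(cons(zero, zero), h(2, zero)).
Delete trivial equation 4 = 4.
Bind U := h(cons(zero, zero), h(2, zero)).
Applying the MGU to either side gives q(q(2, zero), q(4, h(cons(zero, zero), h(2, zero)))).

q(q(2, zero), q(4, h(cons(zero, zero), h(2, zero))))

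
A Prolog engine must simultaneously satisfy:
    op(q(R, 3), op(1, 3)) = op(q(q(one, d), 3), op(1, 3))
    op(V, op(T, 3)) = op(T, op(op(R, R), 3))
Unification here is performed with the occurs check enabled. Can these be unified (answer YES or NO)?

Decompose op/2: q(R, 3) = q(q(one, d), 3),  op(1, 3) = op(1, 3).
Decompose q/2: R = q(one, d),  3 = 3.
Bind R := q(one, d); substituting into the one remaining equation that mentions R gives: op(V, op(T, 3)) = op(T, op(op(q(one, d), q(one, d)), 3)).
Delete trivial equation 3 = 3.
Delete trivial equation op(1, 3) = op(1, 3).
Decompose op/2: V = T,  op(T, 3) = op(op(q(one, d), q(one, d)), 3).
Bind V := T; no other remaining equation mentions V.
Decompose op/2: T = op(q(one, d), q(one, d)),  3 = 3.
Bind T := op(q(one, d), q(one, d)); no other remaining equation mentions T. Substituting into the earlier binding gives V := op(q(one, d), q(one, d)).
Delete trivial equation 3 = 3.
No equations remain and no clash or occurs-check failure arose, so a unifier exists.

YES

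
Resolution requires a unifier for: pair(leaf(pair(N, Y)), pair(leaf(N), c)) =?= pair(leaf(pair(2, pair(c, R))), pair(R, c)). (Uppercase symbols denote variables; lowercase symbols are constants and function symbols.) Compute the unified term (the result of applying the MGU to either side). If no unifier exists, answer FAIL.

Decompose pair/2: leaf(pair(N, Y)) =?= leaf(pair(2, pair(c, R))),  pair(leaf(N), c) =?= pair(R, c).
Decompose leaf/1: pair(N, Y) =?= pair(2, pair(c, R)).
Decompose pair/2: N =?= 2,  Y =?= pair(c, R).
Bind N := 2; substituting into the one remaining equation that mentions N gives: pair(leaf(2), c) =?= pair(R, c).
Bind Y := pair(c, R); no other remaining equation mentions Y.
Decompose pair/2: leaf(2) =?= R,  c =?= c.
Bind R := leaf(2); no other remaining equation mentions R. Substituting into the earlier binding gives Y := pair(c, leaf(2)).
Delete trivial equation c =?= c.
Applying the MGU to either side gives pair(leaf(pair(2, pair(c, leaf(2)))), pair(leaf(2), c)).

pair(leaf(pair(2, pair(c, leaf(2)))), pair(leaf(2), c))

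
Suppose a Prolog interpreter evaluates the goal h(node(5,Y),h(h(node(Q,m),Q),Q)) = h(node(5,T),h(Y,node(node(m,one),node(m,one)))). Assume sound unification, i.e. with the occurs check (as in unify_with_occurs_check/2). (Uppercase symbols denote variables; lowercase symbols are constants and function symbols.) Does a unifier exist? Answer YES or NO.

YES

Decompose h/2: node(5,Y) = node(5,T),  h(h(node(Q,m),Q),Q) = h(Y,node(node(m,one),node(m,one))).
Decompose node/2: 5 = 5,  Y = T.
Delete trivial equation 5 = 5.
Bind Y := T; substituting into the remaining equation gives: h(h(node(Q,m),Q),Q) = h(T,node(node(m,one),node(m,one))).
Decompose h/2: h(node(Q,m),Q) = T,  Q = node(node(m,one),node(m,one)).
Bind T := h(node(Q,m),Q); no other remaining equation mentions T. Substituting into the earlier binding gives Y := h(node(Q,m),Q).
Bind Q := node(node(m,one),node(m,one)). Substituting into the earlier bindings gives Y := h(node(node(node(m,one),node(m,one)),m),node(node(m,one),node(m,one))), T := h(node(node(node(m,one),node(m,one)),m),node(node(m,one),node(m,one))).
No equations remain and no clash or occurs-check failure arose, so a unifier exists.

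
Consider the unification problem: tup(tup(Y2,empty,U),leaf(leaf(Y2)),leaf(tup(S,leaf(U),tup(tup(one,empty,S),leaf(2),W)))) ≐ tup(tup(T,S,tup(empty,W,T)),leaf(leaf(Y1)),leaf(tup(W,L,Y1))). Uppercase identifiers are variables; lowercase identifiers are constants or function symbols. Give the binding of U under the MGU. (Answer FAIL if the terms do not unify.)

Decompose tup/3: tup(Y2,empty,U) ≐ tup(T,S,tup(empty,W,T)),  leaf(leaf(Y2)) ≐ leaf(leaf(Y1)),  leaf(tup(S,leaf(U),tup(tup(one,empty,S),leaf(2),W))) ≐ leaf(tup(W,L,Y1)).
Decompose tup/3: Y2 ≐ T,  empty ≐ S,  U ≐ tup(empty,W,T).
Bind Y2 := T; substituting into the one remaining equation that mentions Y2 gives: leaf(leaf(T)) ≐ leaf(leaf(Y1)).
Bind S := empty; substituting into the one remaining equation that mentions S gives: leaf(tup(empty,leaf(U),tup(tup(one,empty,empty),leaf(2),W))) ≐ leaf(tup(W,L,Y1)).
Bind U := tup(empty,W,T); substituting into the one remaining equation that mentions U gives: leaf(tup(empty,leaf(tup(empty,W,T)),tup(tup(one,empty,empty),leaf(2),W))) ≐ leaf(tup(W,L,Y1)).
Decompose leaf/1: leaf(T) ≐ leaf(Y1).
Decompose leaf/1: T ≐ Y1.
Bind T := Y1; substituting into the remaining equation gives: leaf(tup(empty,leaf(tup(empty,W,Y1)),tup(tup(one,empty,empty),leaf(2),W))) ≐ leaf(tup(W,L,Y1)). Substituting into the earlier bindings gives Y2 := Y1, U := tup(empty,W,Y1).
Decompose leaf/1: tup(empty,leaf(tup(empty,W,Y1)),tup(tup(one,empty,empty),leaf(2),W)) ≐ tup(W,L,Y1).
Decompose tup/3: empty ≐ W,  leaf(tup(empty,W,Y1)) ≐ L,  tup(tup(one,empty,empty),leaf(2),W) ≐ Y1.
Bind W := empty; substituting into the remaining equations gives: leaf(tup(empty,empty,Y1)) ≐ L,  tup(tup(one,empty,empty),leaf(2),empty) ≐ Y1. Substituting into the earlier binding gives U := tup(empty,empty,Y1).
Bind L := leaf(tup(empty,empty,Y1)); no other remaining equation mentions L.
Bind Y1 := tup(tup(one,empty,empty),leaf(2),empty). Substituting into the earlier bindings gives Y2 := tup(tup(one,empty,empty),leaf(2),empty), U := tup(empty,empty,tup(tup(one,empty,empty),leaf(2),empty)), T := tup(tup(one,empty,empty),leaf(2),empty), L := leaf(tup(empty,empty,tup(tup(one,empty,empty),leaf(2),empty))).
MGU = { Y2 := tup(tup(one,empty,empty),leaf(2),empty), S := empty, U := tup(empty,empty,tup(tup(one,empty,empty),leaf(2),empty)), T := tup(tup(one,empty,empty),leaf(2),empty), W := empty, L := leaf(tup(empty,empty,tup(tup(one,empty,empty),leaf(2),empty))), Y1 := tup(tup(one,empty,empty),leaf(2),empty) }, so U := tup(empty,empty,tup(tup(one,empty,empty),leaf(2),empty)).

tup(empty,empty,tup(tup(one,empty,empty),leaf(2),empty))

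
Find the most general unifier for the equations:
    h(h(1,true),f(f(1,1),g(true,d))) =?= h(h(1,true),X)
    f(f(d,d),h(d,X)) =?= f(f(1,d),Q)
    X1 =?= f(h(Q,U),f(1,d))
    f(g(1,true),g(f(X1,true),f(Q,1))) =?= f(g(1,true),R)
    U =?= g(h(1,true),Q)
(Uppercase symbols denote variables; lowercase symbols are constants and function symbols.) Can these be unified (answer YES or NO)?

Decompose h/2: h(1,true) =?= h(1,true),  f(f(1,1),g(true,d)) =?= X.
Delete trivial equation h(1,true) =?= h(1,true).
Bind X := f(f(1,1),g(true,d)); substituting into the one remaining equation that mentions X gives: f(f(d,d),h(d,f(f(1,1),g(true,d)))) =?= f(f(1,d),Q).
Decompose f/2: f(d,d) =?= f(1,d),  h(d,f(f(1,1),g(true,d))) =?= Q.
Decompose f/2: d =?= 1,  d =?= d.
Clash: constants d and 1 differ; no unifier exists.

NO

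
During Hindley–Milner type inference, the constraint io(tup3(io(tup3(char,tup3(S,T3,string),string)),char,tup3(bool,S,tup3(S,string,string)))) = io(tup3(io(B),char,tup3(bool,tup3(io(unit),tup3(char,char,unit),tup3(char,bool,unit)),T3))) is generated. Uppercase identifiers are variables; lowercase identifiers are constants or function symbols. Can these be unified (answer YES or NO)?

Decompose io/1: tup3(io(tup3(char,tup3(S,T3,string),string)),char,tup3(bool,S,tup3(S,string,string))) = tup3(io(B),char,tup3(bool,tup3(io(unit),tup3(char,char,unit),tup3(char,bool,unit)),T3)).
Decompose tup3/3: io(tup3(char,tup3(S,T3,string),string)) = io(B),  char = char,  tup3(bool,S,tup3(S,string,string)) = tup3(bool,tup3(io(unit),tup3(char,char,unit),tup3(char,bool,unit)),T3).
Decompose io/1: tup3(char,tup3(S,T3,string),string) = B.
Bind B := tup3(char,tup3(S,T3,string),string); no other remaining equation mentions B.
Delete trivial equation char = char.
Decompose tup3/3: bool = bool,  S = tup3(io(unit),tup3(char,char,unit),tup3(char,bool,unit)),  tup3(S,string,string) = T3.
Delete trivial equation bool = bool.
Bind S := tup3(io(unit),tup3(char,char,unit),tup3(char,bool,unit)); substituting into the remaining equation gives: tup3(tup3(io(unit),tup3(char,char,unit),tup3(char,bool,unit)),string,string) = T3. Substituting into the earlier binding gives B := tup3(char,tup3(tup3(io(unit),tup3(char,char,unit),tup3(char,bool,unit)),T3,string),string).
Bind T3 := tup3(tup3(io(unit),tup3(char,char,unit),tup3(char,bool,unit)),string,string). Substituting into the earlier binding gives B := tup3(char,tup3(tup3(io(unit),tup3(char,char,unit),tup3(char,bool,unit)),tup3(tup3(io(unit),tup3(char,char,unit),tup3(char,bool,unit)),string,string),string),string).
No equations remain and no clash or occurs-check failure arose, so a unifier exists.

YES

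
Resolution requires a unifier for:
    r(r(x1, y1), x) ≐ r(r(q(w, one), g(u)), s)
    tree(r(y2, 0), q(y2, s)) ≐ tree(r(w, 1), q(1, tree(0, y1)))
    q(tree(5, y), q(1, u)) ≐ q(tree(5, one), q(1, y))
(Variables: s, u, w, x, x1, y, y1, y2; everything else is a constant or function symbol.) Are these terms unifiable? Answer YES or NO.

Decompose r/2: r(x1, y1) ≐ r(q(w, one), g(u)),  x ≐ s.
Decompose r/2: x1 ≐ q(w, one),  y1 ≐ g(u).
Bind x1 := q(w, one); no other remaining equation mentions x1.
Bind y1 := g(u); substituting into the one remaining equation that mentions y1 gives: tree(r(y2, 0), q(y2, s)) ≐ tree(r(w, 1), q(1, tree(0, g(u)))).
Bind x := s; no other remaining equation mentions x.
Decompose tree/2: r(y2, 0) ≐ r(w, 1),  q(y2, s) ≐ q(1, tree(0, g(u))).
Decompose r/2: y2 ≐ w,  0 ≐ 1.
Bind y2 := w; substituting into the one remaining equation that mentions y2 gives: q(w, s) ≐ q(1, tree(0, g(u))).
Clash: constants 0 and 1 differ; no unifier exists.

NO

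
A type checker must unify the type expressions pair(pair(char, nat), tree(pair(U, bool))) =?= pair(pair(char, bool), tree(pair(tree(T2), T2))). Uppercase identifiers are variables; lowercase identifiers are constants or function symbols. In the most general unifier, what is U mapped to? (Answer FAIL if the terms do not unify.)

FAIL

Decompose pair/2: pair(char, nat) =?= pair(char, bool),  tree(pair(U, bool)) =?= tree(pair(tree(T2), T2)).
Decompose pair/2: char =?= char,  nat =?= bool.
Delete trivial equation char =?= char.
Clash: constants nat and bool differ; no unifier exists.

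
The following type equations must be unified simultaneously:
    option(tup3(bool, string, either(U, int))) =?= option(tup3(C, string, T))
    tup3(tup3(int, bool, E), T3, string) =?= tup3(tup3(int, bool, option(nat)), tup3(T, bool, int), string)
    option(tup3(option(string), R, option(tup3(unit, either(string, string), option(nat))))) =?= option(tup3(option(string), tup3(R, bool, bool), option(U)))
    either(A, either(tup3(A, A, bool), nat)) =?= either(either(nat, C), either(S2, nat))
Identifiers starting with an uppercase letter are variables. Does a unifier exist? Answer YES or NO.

NO

Decompose option/1: tup3(bool, string, either(U, int)) =?= tup3(C, string, T).
Decompose tup3/3: bool =?= C,  string =?= string,  either(U, int) =?= T.
Bind C := bool; substituting into the one remaining equation that mentions C gives: either(A, either(tup3(A, A, bool), nat)) =?= either(either(nat, bool), either(S2, nat)).
Delete trivial equation string =?= string.
Bind T := either(U, int); substituting into the one remaining equation that mentions T gives: tup3(tup3(int, bool, E), T3, string) =?= tup3(tup3(int, bool, option(nat)), tup3(either(U, int), bool, int), string).
Decompose tup3/3: tup3(int, bool, E) =?= tup3(int, bool, option(nat)),  T3 =?= tup3(either(U, int), bool, int),  string =?= string.
Decompose tup3/3: int =?= int,  bool =?= bool,  E =?= option(nat).
Delete trivial equation int =?= int.
Delete trivial equation bool =?= bool.
Bind E := option(nat); no other remaining equation mentions E.
Bind T3 := tup3(either(U, int), bool, int); no other remaining equation mentions T3.
Delete trivial equation string =?= string.
Decompose option/1: tup3(option(string), R, option(tup3(unit, either(string, string), option(nat)))) =?= tup3(option(string), tup3(R, bool, bool), option(U)).
Decompose tup3/3: option(string) =?= option(string),  R =?= tup3(R, bool, bool),  option(tup3(unit, either(string, string), option(nat))) =?= option(U).
Delete trivial equation option(string) =?= option(string).
Occurs check fails: R occurs in tup3(R, bool, bool); the equation R =?= tup3(R, bool, bool) has no finite solution.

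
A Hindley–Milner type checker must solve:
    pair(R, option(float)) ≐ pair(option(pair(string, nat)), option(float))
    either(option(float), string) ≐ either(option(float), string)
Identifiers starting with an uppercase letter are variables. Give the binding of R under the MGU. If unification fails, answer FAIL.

option(pair(string, nat))

Decompose pair/2: R ≐ option(pair(string, nat)),  option(float) ≐ option(float).
Bind R := option(pair(string, nat)); no other remaining equation mentions R.
Delete trivial equation option(float) ≐ option(float).
Delete trivial equation either(option(float), string) ≐ either(option(float), string).
MGU = { R ↦ option(pair(string, nat)) }, so R ↦ option(pair(string, nat)).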